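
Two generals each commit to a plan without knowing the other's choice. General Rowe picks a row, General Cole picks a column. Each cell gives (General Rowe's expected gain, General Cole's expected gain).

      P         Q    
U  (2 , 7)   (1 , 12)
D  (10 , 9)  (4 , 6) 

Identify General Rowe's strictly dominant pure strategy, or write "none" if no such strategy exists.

D

D vs U: P: 10>2, Q: 4>1.
D strictly beats every other strategy against every opponent action, so it is strictly dominant.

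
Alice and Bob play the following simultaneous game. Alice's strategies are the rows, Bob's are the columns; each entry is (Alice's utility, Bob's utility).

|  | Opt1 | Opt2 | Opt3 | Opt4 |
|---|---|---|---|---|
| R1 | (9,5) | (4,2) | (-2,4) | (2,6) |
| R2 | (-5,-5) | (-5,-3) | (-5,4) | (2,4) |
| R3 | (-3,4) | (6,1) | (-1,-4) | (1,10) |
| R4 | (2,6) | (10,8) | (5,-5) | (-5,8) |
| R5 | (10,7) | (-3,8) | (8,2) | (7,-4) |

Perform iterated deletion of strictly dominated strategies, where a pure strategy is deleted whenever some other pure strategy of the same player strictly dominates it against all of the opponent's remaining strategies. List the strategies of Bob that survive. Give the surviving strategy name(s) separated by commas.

Row R2 is eliminated: R5 beats it against every remaining column (Opt1: 10>-5, Opt2: -3>-5, Opt3: 8>-5, Opt4: 7>2).
Bob's strategy Opt3 is strictly dominated by Opt1 (R1: 5>4, R3: 4>-4, R4: 6>-5, R5: 7>2) and is removed.
Among the remaining strategies, none is strictly dominated by another pure strategy of the same player, so the elimination stops.
Surviving strategies — Alice: {R1, R3, R4, R5}; Bob: {Opt1, Opt2, Opt4}.

Opt1, Opt2, Opt4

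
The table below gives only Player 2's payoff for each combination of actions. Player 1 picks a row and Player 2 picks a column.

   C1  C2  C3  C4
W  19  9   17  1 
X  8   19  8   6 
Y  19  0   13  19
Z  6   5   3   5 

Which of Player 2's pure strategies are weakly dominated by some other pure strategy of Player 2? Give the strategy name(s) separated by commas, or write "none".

C3, C4

C1: no other strategy beats it everywhere (C2 at W (19>9); C3 at W (19>17); C4 at W (19>1)).
C2 is not dominated — it holds its own against C1 at X (19>8); C3 at X (19>8); C4 at W (9>1).
C3: dominated, since C1 does at least as well everywhere (W: 19>17, X: 8=8, Y: 19>13, Z: 6>3).
C4 is weakly dominated by C1 (W: 19>1, X: 8>6, Y: 19=19, Z: 6>5).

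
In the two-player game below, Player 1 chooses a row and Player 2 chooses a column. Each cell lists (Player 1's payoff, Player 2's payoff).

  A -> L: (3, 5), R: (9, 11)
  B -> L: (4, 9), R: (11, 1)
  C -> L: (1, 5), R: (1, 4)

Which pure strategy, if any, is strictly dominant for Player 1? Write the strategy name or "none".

B vs A: L: 4>3, R: 11>9.
B vs C: L: 4>1, R: 11>1.
B strictly beats every other strategy against every opponent action, so it is strictly dominant.

B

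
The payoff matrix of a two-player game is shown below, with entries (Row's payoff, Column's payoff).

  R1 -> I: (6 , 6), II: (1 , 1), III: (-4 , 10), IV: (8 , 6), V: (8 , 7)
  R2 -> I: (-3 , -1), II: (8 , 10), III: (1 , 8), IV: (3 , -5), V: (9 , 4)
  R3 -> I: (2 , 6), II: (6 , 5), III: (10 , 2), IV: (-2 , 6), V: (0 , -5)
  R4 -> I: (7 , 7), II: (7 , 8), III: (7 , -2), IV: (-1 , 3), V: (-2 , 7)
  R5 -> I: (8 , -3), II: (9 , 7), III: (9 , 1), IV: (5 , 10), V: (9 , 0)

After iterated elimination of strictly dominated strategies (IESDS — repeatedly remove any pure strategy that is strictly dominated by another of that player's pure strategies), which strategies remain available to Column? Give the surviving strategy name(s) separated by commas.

I, III, IV

Row's strategy R4 is strictly dominated by R5 (I: 8>7, II: 9>7, III: 9>7, IV: 5>-1, V: 9>-2) and is removed.
For Column, III strictly dominates V on the remaining rows (R1: 10>7, R2: 8>4, R3: 2>-5, R5: 1>0); eliminate V.
Row R2 is eliminated: R5 beats it against every remaining column (I: 8>-3, II: 9>8, III: 9>1, IV: 5>3).
Column's strategy II is strictly dominated by IV (R1: 6>1, R3: 6>5, R5: 10>7) and is removed.
Among the remaining strategies, none is strictly dominated by another pure strategy of the same player, so the elimination stops.
Surviving strategies — Row: {R1, R3, R5}; Column: {I, III, IV}.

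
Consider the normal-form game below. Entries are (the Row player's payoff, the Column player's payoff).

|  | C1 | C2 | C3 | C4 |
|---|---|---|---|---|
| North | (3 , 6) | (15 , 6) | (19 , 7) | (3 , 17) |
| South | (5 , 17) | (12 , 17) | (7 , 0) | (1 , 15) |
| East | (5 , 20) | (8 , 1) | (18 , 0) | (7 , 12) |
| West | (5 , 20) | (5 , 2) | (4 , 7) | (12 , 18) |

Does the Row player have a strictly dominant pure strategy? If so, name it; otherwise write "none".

North fails to dominate South at C1 (3<5).
South fails to dominate North at C2 (12<15).
East fails to dominate North at C2 (8<15).
West fails to dominate North at C2 (5<15).
No single strategy dominates all the others.

none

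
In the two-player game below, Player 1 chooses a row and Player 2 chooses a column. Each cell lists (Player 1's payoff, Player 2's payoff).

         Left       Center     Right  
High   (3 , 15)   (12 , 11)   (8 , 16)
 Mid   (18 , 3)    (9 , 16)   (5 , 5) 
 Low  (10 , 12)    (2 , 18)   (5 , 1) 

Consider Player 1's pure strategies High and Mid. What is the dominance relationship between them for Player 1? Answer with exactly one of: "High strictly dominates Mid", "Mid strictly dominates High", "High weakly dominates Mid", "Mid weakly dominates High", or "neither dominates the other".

neither dominates the other

High's payoffs vs Mid's, by Player 2's action — Left: 3<18, Center: 12>9, Right: 8>5.
High does better at Center, Right but worse at Left; neither strategy dominates the other.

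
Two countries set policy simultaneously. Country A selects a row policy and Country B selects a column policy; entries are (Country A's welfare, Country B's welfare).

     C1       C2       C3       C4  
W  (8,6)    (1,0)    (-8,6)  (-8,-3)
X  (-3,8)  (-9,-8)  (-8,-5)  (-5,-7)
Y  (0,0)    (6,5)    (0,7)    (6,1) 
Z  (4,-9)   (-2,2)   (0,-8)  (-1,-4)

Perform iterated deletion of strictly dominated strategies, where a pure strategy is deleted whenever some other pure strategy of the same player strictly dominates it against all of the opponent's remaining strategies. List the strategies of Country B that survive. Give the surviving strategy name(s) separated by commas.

Country A's strategy X is strictly dominated by Y (C1: 0>-3, C2: 6>-9, C3: 0>-8, C4: 6>-5) and is removed.
Country B's strategy C4 is strictly dominated by C2 (W: 0>-3, Y: 5>1, Z: 2>-4) and is removed.
Among the remaining strategies, none is strictly dominated by another pure strategy of the same player, so the elimination stops.
Surviving strategies — Country A: {W, Y, Z}; Country B: {C1, C2, C3}.

C1, C2, C3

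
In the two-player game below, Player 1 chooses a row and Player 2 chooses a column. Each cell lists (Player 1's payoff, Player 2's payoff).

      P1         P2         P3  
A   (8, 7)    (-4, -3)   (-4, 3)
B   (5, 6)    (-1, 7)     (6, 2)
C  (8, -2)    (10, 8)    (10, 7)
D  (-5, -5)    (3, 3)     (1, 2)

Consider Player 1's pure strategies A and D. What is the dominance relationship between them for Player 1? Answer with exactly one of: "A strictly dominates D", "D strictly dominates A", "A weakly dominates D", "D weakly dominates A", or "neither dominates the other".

neither dominates the other

A's payoffs vs D's, by Player 2's action — P1: 8>-5, P2: -4<3, P3: -4<1.
A does better at P1 but worse at P2, P3; neither strategy dominates the other.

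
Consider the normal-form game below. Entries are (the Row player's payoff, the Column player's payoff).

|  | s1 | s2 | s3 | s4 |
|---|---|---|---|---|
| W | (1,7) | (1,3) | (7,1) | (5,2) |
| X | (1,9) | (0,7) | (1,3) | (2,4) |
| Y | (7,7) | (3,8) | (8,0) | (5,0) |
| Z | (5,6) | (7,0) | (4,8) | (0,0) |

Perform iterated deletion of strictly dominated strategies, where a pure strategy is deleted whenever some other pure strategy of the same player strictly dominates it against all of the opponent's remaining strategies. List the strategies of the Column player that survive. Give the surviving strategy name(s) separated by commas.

s1, s2, s3

Row X is eliminated: Y beats it against every remaining column (s1: 7>1, s2: 3>0, s3: 8>1, s4: 5>2).
The Column player's strategy s4 is strictly dominated by s1 (W: 7>2, Y: 7>0, Z: 6>0) and is removed.
For the Row player, Y strictly dominates W on the remaining columns (s1: 7>1, s2: 3>1, s3: 8>7); eliminate W.
Among the remaining strategies, none is strictly dominated by another pure strategy of the same player, so the elimination stops.
Surviving strategies — the Row player: {Y, Z}; the Column player: {s1, s2, s3}.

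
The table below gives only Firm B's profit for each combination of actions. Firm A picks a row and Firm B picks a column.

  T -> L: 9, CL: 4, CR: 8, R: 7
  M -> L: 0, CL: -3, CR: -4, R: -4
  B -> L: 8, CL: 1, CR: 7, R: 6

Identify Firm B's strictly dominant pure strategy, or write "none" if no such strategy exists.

L

L vs CL: T: 9>4, M: 0>-3, B: 8>1.
L vs CR: T: 9>8, M: 0>-4, B: 8>7.
L vs R: T: 9>7, M: 0>-4, B: 8>6.
L strictly beats every other strategy against every opponent action, so it is strictly dominant.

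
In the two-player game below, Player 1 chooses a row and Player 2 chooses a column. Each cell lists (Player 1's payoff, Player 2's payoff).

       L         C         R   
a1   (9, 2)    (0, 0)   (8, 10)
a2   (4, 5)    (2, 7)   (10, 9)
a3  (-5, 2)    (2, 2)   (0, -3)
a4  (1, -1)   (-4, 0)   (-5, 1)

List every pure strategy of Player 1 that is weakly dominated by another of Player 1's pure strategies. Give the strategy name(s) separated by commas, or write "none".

a1 is not dominated — it holds its own against a2 at L (9>4); a3 at L (9>-5); a4 at L (9>1).
a2: no other strategy beats it everywhere (a1 at C (2>0); a3 at L (4>-5); a4 at L (4>1)).
a2 weakly dominates a3 — L: 4>-5, C: 2=2, R: 10>0.
a4: dominated, since a1 does at least as well everywhere (L: 9>1, C: 0>-4, R: 8>-5).

a3, a4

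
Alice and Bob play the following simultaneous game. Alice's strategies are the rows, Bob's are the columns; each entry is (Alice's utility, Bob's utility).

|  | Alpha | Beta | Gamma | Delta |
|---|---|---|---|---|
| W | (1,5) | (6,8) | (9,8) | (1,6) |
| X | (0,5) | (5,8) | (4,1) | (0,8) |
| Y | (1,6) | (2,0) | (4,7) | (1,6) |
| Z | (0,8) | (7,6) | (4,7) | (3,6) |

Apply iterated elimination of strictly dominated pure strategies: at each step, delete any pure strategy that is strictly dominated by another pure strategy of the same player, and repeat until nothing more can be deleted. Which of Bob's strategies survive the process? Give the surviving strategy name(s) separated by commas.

Alpha, Beta, Gamma

Row X is eliminated: W beats it against every remaining column (Alpha: 1>0, Beta: 6>5, Gamma: 9>4, Delta: 1>0).
Bob's strategy Delta is strictly dominated by Gamma (W: 8>6, Y: 7>6, Z: 7>6) and is removed.
Among the remaining strategies, none is strictly dominated by another pure strategy of the same player, so the elimination stops.
Surviving strategies — Alice: {W, Y, Z}; Bob: {Alpha, Beta, Gamma}.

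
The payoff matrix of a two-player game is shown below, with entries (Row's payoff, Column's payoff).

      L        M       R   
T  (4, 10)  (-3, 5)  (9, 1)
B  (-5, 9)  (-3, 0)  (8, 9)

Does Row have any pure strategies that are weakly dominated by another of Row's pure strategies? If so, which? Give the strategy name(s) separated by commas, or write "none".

T: no other strategy beats it everywhere (B at L (4>-5)).
B is weakly dominated by T (L: 4>-5, M: -3=-3, R: 9>8).

B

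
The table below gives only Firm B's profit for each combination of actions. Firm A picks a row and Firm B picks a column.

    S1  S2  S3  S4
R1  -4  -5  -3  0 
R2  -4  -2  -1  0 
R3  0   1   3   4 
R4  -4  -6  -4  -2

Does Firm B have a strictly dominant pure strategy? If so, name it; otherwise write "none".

S4

S4 vs S1: R1: 0>-4, R2: 0>-4, R3: 4>0, R4: -2>-4.
S4 vs S2: R1: 0>-5, R2: 0>-2, R3: 4>1, R4: -2>-6.
S4 vs S3: R1: 0>-3, R2: 0>-1, R3: 4>3, R4: -2>-4.
S4 strictly beats every other strategy against every opponent action, so it is strictly dominant.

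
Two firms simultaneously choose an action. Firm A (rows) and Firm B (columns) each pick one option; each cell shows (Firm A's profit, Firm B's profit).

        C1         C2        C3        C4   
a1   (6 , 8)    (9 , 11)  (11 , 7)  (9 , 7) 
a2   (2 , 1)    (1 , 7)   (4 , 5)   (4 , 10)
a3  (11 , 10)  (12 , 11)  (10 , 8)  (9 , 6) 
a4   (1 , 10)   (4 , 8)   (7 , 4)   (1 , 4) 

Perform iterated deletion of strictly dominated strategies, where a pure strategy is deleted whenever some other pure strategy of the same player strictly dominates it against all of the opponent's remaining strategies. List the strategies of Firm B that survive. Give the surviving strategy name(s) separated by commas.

C2

Row a2 is eliminated: a1 beats it against every remaining column (C1: 6>2, C2: 9>1, C3: 11>4, C4: 9>4).
For Firm A, a1 strictly dominates a4 on the remaining columns (C1: 6>1, C2: 9>4, C3: 11>7, C4: 9>1); eliminate a4.
Column C1 is eliminated: C2 beats it against every remaining row (a1: 11>8, a3: 11>10).
Firm B's strategy C3 is strictly dominated by C2 (a1: 11>7, a3: 11>8) and is removed.
Column C4 is eliminated: C2 beats it against every remaining row (a1: 11>7, a3: 11>6).
For Firm A, a3 strictly dominates a1 on the remaining columns (C2: 12>9); eliminate a1.
Among the remaining strategies, none is strictly dominated by another pure strategy of the same player, so the elimination stops.
Surviving strategies — Firm A: {a3}; Firm B: {C2}.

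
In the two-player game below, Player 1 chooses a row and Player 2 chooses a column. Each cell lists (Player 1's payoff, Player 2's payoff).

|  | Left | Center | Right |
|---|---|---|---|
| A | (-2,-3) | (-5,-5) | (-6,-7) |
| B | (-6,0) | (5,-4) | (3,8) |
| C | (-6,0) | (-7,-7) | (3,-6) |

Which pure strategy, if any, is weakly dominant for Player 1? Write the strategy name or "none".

none

A fails to dominate B at Center (-5<5).
B fails to dominate A at Left (-6<-2).
C fails to dominate A at Left (-6<-2).
No single strategy dominates all the others.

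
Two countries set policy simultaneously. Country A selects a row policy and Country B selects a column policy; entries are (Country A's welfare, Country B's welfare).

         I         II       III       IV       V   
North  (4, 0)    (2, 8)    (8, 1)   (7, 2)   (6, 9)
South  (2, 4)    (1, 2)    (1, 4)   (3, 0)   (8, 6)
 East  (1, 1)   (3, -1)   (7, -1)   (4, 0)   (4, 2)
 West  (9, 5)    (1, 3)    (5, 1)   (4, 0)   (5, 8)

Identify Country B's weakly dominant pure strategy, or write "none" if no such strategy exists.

V vs I: North: 9>0, South: 6>4, East: 2>1, West: 8>5.
V vs II: North: 9>8, South: 6>2, East: 2>-1, West: 8>3.
V vs III: North: 9>1, South: 6>4, East: 2>-1, West: 8>1.
V vs IV: North: 9>2, South: 6>0, East: 2>0, West: 8>0.
V is at least as good as every other strategy against every opponent action, so it is weakly dominant.

V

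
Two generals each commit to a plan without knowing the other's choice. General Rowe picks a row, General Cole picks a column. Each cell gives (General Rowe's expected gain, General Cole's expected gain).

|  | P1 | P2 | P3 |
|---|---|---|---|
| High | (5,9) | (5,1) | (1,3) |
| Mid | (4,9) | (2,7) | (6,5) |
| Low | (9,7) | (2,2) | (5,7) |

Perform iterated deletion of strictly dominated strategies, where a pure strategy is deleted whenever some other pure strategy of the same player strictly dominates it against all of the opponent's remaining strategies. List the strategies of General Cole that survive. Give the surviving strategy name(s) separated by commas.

General Cole's strategy P2 is strictly dominated by P1 (High: 9>1, Mid: 9>7, Low: 7>2) and is removed.
Row High is eliminated: Low beats it against every remaining column (P1: 9>5, P3: 5>1).
Among the remaining strategies, none is strictly dominated by another pure strategy of the same player, so the elimination stops.
Surviving strategies — General Rowe: {Mid, Low}; General Cole: {P1, P3}.

P1, P3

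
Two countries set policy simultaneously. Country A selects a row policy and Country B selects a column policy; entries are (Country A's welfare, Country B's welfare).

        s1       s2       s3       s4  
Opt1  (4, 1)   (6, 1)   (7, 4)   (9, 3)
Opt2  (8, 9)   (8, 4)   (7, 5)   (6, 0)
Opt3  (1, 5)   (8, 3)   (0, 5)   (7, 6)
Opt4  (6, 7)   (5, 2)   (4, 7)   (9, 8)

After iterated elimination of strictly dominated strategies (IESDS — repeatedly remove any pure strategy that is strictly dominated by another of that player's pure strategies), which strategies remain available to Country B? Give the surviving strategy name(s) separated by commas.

s1, s3, s4

Country B's strategy s2 is strictly dominated by s3 (Opt1: 4>1, Opt2: 5>4, Opt3: 5>3, Opt4: 7>2) and is removed.
For Country A, Opt1 strictly dominates Opt3 on the remaining columns (s1: 4>1, s3: 7>0, s4: 9>7); eliminate Opt3.
Among the remaining strategies, none is strictly dominated by another pure strategy of the same player, so the elimination stops.
Surviving strategies — Country A: {Opt1, Opt2, Opt4}; Country B: {s1, s3, s4}.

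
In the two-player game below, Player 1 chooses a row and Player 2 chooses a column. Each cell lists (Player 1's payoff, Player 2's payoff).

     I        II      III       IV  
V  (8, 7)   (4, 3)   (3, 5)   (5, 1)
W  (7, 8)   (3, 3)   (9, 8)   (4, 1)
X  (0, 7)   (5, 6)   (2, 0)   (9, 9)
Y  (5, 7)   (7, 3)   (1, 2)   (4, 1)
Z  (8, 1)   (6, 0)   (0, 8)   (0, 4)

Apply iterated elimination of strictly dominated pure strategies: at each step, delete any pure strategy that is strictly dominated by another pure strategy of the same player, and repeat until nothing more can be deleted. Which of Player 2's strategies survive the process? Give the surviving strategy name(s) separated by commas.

I, III, IV

Player 2's strategy II is strictly dominated by I (V: 7>3, W: 8>3, X: 7>6, Y: 7>3, Z: 1>0) and is removed.
Player 1's strategy Y is strictly dominated by V (I: 8>5, III: 3>1, IV: 5>4) and is removed.
Among the remaining strategies, none is strictly dominated by another pure strategy of the same player, so the elimination stops.
Surviving strategies — Player 1: {V, W, X, Z}; Player 2: {I, III, IV}.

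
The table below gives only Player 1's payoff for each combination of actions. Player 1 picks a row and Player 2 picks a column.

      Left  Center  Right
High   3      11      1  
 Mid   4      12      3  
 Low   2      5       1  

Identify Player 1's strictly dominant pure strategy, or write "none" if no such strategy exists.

Mid vs High: Left: 4>3, Center: 12>11, Right: 3>1.
Mid vs Low: Left: 4>2, Center: 12>5, Right: 3>1.
Mid strictly beats every other strategy against every opponent action, so it is strictly dominant.

Mid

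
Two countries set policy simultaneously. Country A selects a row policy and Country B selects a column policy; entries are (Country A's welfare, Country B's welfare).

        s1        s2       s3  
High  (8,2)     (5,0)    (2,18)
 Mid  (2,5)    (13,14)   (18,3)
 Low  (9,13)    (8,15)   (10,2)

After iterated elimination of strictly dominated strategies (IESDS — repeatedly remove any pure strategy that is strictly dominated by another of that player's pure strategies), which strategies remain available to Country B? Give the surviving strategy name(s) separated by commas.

Row High is eliminated: Low beats it against every remaining column (s1: 9>8, s2: 8>5, s3: 10>2).
Column s1 is eliminated: s2 beats it against every remaining row (Mid: 14>5, Low: 15>13).
Row Low is eliminated: Mid beats it against every remaining column (s2: 13>8, s3: 18>10).
For Country B, s2 strictly dominates s3 on the remaining rows (Mid: 14>3); eliminate s3.
Among the remaining strategies, none is strictly dominated by another pure strategy of the same player, so the elimination stops.
Surviving strategies — Country A: {Mid}; Country B: {s2}.

s2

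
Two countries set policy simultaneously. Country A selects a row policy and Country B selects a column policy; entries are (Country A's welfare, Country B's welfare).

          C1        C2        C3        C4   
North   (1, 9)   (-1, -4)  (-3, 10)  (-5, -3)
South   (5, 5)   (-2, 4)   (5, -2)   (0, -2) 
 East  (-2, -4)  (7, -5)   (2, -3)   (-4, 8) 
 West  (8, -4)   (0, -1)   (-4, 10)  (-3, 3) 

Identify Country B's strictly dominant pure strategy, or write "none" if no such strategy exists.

none

C1 fails to dominate C2 at West (-4<-1).
C2 fails to dominate C1 at North (-4<9).
C3 fails to dominate C1 at South (-2<5).
C4 fails to dominate C1 at North (-3<9).
No single strategy dominates all the others.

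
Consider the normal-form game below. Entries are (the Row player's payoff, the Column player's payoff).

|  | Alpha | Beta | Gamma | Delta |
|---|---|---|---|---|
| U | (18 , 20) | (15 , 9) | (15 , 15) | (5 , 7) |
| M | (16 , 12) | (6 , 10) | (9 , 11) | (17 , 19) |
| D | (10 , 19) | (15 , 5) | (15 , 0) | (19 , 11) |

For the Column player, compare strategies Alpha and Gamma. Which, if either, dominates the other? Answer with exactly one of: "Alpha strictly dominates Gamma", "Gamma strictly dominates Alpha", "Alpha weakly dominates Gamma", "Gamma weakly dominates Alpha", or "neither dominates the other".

Alpha strictly dominates Gamma

Alpha's payoffs vs Gamma's, by the Row player's action — U: 20>15, M: 12>11, D: 19>0.
Alpha gives a strictly higher payoff against each choice by the Row player, so Alpha strictly dominates Gamma.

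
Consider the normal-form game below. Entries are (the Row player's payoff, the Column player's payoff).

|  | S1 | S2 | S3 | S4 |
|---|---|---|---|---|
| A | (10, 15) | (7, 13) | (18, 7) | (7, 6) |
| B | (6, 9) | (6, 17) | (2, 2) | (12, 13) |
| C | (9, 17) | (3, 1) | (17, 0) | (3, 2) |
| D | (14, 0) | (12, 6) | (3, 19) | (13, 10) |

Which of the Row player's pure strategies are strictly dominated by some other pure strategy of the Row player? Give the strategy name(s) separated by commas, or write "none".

Nothing dominates A: B at S1 (10>6); C at S1 (10>9); D at S3 (18>3).
D strictly dominates B — S1: 14>6, S2: 12>6, S3: 3>2, S4: 13>12.
C: dominated, since A does at least as well everywhere (S1: 10>9, S2: 7>3, S3: 18>17, S4: 7>3).
D: no other strategy beats it everywhere (A at S1 (14>10); B at S1 (14>6); C at S1 (14>9)).

B, C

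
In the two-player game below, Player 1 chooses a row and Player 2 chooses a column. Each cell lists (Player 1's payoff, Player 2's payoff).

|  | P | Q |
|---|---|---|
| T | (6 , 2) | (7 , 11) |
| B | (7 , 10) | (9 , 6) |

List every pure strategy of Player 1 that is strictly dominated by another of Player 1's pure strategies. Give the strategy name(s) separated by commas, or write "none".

T

T: dominated, since B does at least as well everywhere (P: 7>6, Q: 9>7).
B is not dominated — it holds its own against T at P (7>6).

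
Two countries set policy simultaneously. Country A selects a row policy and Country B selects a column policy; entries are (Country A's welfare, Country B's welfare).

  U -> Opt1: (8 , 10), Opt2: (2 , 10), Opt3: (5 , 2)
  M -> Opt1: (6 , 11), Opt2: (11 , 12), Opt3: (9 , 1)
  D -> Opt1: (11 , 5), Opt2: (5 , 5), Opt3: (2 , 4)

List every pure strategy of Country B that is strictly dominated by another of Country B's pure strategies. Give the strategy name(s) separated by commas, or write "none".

Nothing dominates Opt1: Opt2 at U (10=10); Opt3 at U (10>2).
Opt2: no other strategy beats it everywhere (Opt1 at U (10=10); Opt3 at U (10>2)).
Opt3 is strictly dominated by Opt1 (U: 10>2, M: 11>1, D: 5>4).

Opt3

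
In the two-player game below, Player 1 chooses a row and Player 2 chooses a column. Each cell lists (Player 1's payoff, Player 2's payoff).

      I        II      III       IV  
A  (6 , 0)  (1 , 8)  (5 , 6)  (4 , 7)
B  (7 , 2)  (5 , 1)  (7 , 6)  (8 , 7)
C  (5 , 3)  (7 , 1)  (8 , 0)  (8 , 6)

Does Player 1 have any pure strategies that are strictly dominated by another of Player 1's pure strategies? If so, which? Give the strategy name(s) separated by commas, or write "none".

A: dominated, since B does at least as well everywhere (I: 7>6, II: 5>1, III: 7>5, IV: 8>4).
Nothing dominates B: A at I (7>6); C at I (7>5).
C is not dominated — it holds its own against A at II (7>1); B at II (7>5).

A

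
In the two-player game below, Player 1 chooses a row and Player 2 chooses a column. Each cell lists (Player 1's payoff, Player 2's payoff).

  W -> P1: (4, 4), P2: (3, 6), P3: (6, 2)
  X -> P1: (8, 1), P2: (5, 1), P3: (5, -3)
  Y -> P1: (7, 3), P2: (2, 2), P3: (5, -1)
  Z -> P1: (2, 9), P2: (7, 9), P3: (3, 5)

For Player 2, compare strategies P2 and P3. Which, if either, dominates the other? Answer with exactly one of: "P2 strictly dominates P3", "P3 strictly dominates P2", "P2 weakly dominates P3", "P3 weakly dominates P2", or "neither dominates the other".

P2's payoffs vs P3's, by Player 1's action — W: 6>2, X: 1>-3, Y: 2>-1, Z: 9>5.
P2 gives a strictly higher payoff against each opponent action, so P2 strictly dominates P3.

P2 strictly dominates P3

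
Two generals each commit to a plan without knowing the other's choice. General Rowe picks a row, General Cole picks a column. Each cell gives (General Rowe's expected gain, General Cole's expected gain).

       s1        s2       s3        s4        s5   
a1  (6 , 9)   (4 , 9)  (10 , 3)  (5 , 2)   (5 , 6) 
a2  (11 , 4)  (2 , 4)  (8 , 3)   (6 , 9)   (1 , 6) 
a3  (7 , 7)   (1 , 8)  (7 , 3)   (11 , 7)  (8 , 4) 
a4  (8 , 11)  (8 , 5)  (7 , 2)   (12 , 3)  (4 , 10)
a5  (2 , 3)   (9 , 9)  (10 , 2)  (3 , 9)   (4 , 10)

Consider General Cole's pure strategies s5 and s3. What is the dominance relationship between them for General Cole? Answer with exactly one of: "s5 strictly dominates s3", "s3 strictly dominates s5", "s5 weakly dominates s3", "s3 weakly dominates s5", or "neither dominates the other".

s5's payoffs vs s3's, by General Rowe's action — a1: 6>3, a2: 6>3, a3: 4>3, a4: 10>2, a5: 10>2.
s5 gives a strictly higher payoff against each opponent action, so s5 strictly dominates s3.

s5 strictly dominates s3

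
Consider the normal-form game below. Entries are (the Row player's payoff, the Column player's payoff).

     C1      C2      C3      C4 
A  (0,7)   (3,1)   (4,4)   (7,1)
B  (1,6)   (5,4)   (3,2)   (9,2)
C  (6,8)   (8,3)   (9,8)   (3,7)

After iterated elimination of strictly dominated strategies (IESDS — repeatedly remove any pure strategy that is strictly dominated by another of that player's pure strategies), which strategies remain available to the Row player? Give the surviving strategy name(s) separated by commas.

Column C2 is eliminated: C1 beats it against every remaining row (A: 7>1, B: 6>4, C: 8>3).
The Column player's strategy C4 is strictly dominated by C1 (A: 7>1, B: 6>2, C: 8>7) and is removed.
Row A is eliminated: C beats it against every remaining column (C1: 6>0, C3: 9>4).
For the Row player, C strictly dominates B on the remaining columns (C1: 6>1, C3: 9>3); eliminate B.
Among the remaining strategies, none is strictly dominated by another pure strategy of the same player, so the elimination stops.
Surviving strategies — the Row player: {C}; the Column player: {C1, C3}.

C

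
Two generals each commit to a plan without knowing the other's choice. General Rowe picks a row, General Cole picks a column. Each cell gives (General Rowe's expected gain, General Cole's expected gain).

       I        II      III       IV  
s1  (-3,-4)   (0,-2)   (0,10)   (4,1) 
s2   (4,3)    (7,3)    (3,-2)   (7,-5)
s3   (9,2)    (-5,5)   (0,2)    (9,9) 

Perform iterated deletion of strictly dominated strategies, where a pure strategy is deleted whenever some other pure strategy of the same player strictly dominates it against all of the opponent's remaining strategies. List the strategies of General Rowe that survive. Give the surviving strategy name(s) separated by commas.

For General Rowe, s2 strictly dominates s1 on the remaining columns (I: 4>-3, II: 7>0, III: 3>0, IV: 7>4); eliminate s1.
Column III is eliminated: II beats it against every remaining row (s2: 3>-2, s3: 5>2).
Among the remaining strategies, none is strictly dominated by another pure strategy of the same player, so the elimination stops.
Surviving strategies — General Rowe: {s2, s3}; General Cole: {I, II, IV}.

s2, s3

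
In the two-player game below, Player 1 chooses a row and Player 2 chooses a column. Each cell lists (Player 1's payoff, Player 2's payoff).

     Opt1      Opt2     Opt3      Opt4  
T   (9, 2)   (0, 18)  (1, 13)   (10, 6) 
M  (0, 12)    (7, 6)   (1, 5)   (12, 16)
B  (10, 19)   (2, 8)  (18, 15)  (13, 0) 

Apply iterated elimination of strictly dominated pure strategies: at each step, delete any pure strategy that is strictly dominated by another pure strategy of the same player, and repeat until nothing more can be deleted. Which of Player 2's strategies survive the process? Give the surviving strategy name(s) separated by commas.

Opt1

Player 1's strategy T is strictly dominated by B (Opt1: 10>9, Opt2: 2>0, Opt3: 18>1, Opt4: 13>10) and is removed.
Column Opt2 is eliminated: Opt1 beats it against every remaining row (M: 12>6, B: 19>8).
For Player 1, B strictly dominates M on the remaining columns (Opt1: 10>0, Opt3: 18>1, Opt4: 13>12); eliminate M.
For Player 2, Opt1 strictly dominates Opt3 on the remaining rows (B: 19>15); eliminate Opt3.
For Player 2, Opt1 strictly dominates Opt4 on the remaining rows (B: 19>0); eliminate Opt4.
Among the remaining strategies, none is strictly dominated by another pure strategy of the same player, so the elimination stops.
Surviving strategies — Player 1: {B}; Player 2: {Opt1}.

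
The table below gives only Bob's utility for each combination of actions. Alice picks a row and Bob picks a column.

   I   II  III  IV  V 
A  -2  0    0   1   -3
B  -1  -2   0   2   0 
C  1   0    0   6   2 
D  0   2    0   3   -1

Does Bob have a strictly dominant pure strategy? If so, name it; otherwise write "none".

IV vs I: A: 1>-2, B: 2>-1, C: 6>1, D: 3>0.
IV vs II: A: 1>0, B: 2>-2, C: 6>0, D: 3>2.
IV vs III: A: 1>0, B: 2>0, C: 6>0, D: 3>0.
IV vs V: A: 1>-3, B: 2>0, C: 6>2, D: 3>-1.
IV strictly beats every other strategy against every opponent action, so it is strictly dominant.

IV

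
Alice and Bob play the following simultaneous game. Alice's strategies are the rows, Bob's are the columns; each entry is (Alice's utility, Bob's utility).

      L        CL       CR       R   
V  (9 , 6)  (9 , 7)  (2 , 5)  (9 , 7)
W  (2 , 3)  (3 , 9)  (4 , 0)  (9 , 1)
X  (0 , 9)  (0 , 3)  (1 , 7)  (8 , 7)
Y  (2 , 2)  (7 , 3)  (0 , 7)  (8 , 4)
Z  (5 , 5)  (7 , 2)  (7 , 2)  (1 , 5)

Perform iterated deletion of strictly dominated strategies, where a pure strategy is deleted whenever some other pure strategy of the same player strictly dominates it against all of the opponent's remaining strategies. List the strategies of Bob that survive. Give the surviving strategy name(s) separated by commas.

CL, R

Alice's strategy X is strictly dominated by V (L: 9>0, CL: 9>0, CR: 2>1, R: 9>8) and is removed.
For Alice, V strictly dominates Y on the remaining columns (L: 9>2, CL: 9>7, CR: 2>0, R: 9>8); eliminate Y.
Column CR is eliminated: L beats it against every remaining row (V: 6>5, W: 3>0, Z: 5>2).
Alice's strategy Z is strictly dominated by V (L: 9>5, CL: 9>7, R: 9>1) and is removed.
For Bob, CL strictly dominates L on the remaining rows (V: 7>6, W: 9>3); eliminate L.
Among the remaining strategies, none is strictly dominated by another pure strategy of the same player, so the elimination stops.
Surviving strategies — Alice: {V, W}; Bob: {CL, R}.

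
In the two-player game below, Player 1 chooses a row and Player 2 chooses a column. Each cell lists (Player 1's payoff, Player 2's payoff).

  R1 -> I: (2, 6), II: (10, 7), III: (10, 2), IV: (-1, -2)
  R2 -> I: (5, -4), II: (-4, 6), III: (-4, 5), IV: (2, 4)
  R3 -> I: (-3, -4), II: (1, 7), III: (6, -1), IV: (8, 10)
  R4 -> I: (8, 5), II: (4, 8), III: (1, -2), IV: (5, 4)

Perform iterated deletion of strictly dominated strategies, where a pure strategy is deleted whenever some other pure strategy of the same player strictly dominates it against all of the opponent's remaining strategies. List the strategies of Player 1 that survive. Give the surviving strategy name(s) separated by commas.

For Player 1, R4 strictly dominates R2 on the remaining columns (I: 8>5, II: 4>-4, III: 1>-4, IV: 5>2); eliminate R2.
For Player 2, II strictly dominates I on the remaining rows (R1: 7>6, R3: 7>-4, R4: 8>5); eliminate I.
Player 2's strategy III is strictly dominated by II (R1: 7>2, R3: 7>-1, R4: 8>-2) and is removed.
Among the remaining strategies, none is strictly dominated by another pure strategy of the same player, so the elimination stops.
Surviving strategies — Player 1: {R1, R3, R4}; Player 2: {II, IV}.

R1, R3, R4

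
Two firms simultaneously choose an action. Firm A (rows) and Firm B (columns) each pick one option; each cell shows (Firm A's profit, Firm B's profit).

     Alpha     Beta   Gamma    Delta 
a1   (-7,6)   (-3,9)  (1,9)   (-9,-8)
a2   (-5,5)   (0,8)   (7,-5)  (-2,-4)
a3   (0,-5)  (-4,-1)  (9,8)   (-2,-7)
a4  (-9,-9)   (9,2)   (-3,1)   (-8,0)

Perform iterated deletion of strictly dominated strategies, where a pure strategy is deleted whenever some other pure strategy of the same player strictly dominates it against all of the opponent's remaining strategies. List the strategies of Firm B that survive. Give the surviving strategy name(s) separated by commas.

Beta, Gamma

For Firm A, a2 strictly dominates a1 on the remaining columns (Alpha: -5>-7, Beta: 0>-3, Gamma: 7>1, Delta: -2>-9); eliminate a1.
For Firm B, Beta strictly dominates Alpha on the remaining rows (a2: 8>5, a3: -1>-5, a4: 2>-9); eliminate Alpha.
For Firm B, Beta strictly dominates Delta on the remaining rows (a2: 8>-4, a3: -1>-7, a4: 2>0); eliminate Delta.
Among the remaining strategies, none is strictly dominated by another pure strategy of the same player, so the elimination stops.
Surviving strategies — Firm A: {a2, a3, a4}; Firm B: {Beta, Gamma}.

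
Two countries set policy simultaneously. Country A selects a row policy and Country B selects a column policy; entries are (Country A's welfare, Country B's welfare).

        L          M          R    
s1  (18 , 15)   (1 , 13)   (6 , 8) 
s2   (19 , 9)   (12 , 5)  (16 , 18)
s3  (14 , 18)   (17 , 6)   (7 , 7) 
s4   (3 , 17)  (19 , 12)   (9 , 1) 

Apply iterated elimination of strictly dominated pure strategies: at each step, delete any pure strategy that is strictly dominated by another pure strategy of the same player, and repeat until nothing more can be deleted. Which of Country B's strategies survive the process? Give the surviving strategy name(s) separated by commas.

R

Country A's strategy s1 is strictly dominated by s2 (L: 19>18, M: 12>1, R: 16>6) and is removed.
For Country B, L strictly dominates M on the remaining rows (s2: 9>5, s3: 18>6, s4: 17>12); eliminate M.
Row s3 is eliminated: s2 beats it against every remaining column (L: 19>14, R: 16>7).
For Country A, s2 strictly dominates s4 on the remaining columns (L: 19>3, R: 16>9); eliminate s4.
Country B's strategy L is strictly dominated by R (s2: 18>9) and is removed.
Among the remaining strategies, none is strictly dominated by another pure strategy of the same player, so the elimination stops.
Surviving strategies — Country A: {s2}; Country B: {R}.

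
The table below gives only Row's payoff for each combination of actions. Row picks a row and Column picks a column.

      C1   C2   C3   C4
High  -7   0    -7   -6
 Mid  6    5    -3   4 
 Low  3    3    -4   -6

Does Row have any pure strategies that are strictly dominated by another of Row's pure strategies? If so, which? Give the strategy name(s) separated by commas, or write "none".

High: dominated, since Mid does at least as well everywhere (C1: 6>-7, C2: 5>0, C3: -3>-7, C4: 4>-6).
Mid: no other strategy beats it everywhere (High at C1 (6>-7); Low at C1 (6>3)).
Low: dominated, since Mid does at least as well everywhere (C1: 6>3, C2: 5>3, C3: -3>-4, C4: 4>-6).

High, Low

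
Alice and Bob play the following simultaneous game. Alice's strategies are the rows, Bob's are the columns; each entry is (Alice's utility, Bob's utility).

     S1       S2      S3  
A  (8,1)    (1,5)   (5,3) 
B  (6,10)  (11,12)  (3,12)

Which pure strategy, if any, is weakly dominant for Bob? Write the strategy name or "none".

S2

S2 vs S1: A: 5>1, B: 12>10.
S2 vs S3: A: 5>3, B: 12=12.
S2 is at least as good as every other strategy against every opponent action, so it is weakly dominant.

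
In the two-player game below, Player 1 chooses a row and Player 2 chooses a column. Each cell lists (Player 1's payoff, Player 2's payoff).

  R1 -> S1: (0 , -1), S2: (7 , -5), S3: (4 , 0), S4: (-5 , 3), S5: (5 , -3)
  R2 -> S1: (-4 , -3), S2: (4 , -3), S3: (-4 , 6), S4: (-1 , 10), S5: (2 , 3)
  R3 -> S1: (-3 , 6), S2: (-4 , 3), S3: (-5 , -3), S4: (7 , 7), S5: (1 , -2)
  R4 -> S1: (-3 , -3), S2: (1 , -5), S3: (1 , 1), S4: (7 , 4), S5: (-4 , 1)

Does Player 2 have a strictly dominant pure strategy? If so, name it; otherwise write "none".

S4

S4 vs S1: R1: 3>-1, R2: 10>-3, R3: 7>6, R4: 4>-3.
S4 vs S2: R1: 3>-5, R2: 10>-3, R3: 7>3, R4: 4>-5.
S4 vs S3: R1: 3>0, R2: 10>6, R3: 7>-3, R4: 4>1.
S4 vs S5: R1: 3>-3, R2: 10>3, R3: 7>-2, R4: 4>1.
S4 strictly beats every other strategy against every opponent action, so it is strictly dominant.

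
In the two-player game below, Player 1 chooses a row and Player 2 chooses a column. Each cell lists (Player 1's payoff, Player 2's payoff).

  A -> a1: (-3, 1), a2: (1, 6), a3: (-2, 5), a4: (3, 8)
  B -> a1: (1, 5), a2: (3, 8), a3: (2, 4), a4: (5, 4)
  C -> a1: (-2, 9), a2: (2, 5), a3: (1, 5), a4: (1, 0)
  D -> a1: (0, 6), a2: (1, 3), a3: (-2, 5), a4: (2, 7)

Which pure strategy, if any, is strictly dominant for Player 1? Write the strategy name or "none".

B vs A: a1: 1>-3, a2: 3>1, a3: 2>-2, a4: 5>3.
B vs C: a1: 1>-2, a2: 3>2, a3: 2>1, a4: 5>1.
B vs D: a1: 1>0, a2: 3>1, a3: 2>-2, a4: 5>2.
B strictly beats every other strategy against every opponent action, so it is strictly dominant.

B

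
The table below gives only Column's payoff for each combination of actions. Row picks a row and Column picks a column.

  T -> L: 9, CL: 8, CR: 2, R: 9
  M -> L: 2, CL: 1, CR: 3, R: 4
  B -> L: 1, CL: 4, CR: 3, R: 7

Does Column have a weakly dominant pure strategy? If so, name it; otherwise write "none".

R vs L: T: 9=9, M: 4>2, B: 7>1.
R vs CL: T: 9>8, M: 4>1, B: 7>4.
R vs CR: T: 9>2, M: 4>3, B: 7>3.
R is at least as good as every other strategy against every opponent action, so it is weakly dominant.

R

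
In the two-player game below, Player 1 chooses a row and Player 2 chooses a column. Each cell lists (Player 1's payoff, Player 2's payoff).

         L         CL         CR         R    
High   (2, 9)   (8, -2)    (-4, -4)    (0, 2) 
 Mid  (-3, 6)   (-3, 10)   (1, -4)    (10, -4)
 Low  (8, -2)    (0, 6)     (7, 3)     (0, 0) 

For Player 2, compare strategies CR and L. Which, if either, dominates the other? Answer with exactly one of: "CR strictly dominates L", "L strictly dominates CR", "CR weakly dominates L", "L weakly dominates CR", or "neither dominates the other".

CR's payoffs vs L's, by Player 1's action — High: -4<9, Mid: -4<6, Low: 3>-2.
CR does better at Low but worse at High, Mid; neither strategy dominates the other.

neither dominates the other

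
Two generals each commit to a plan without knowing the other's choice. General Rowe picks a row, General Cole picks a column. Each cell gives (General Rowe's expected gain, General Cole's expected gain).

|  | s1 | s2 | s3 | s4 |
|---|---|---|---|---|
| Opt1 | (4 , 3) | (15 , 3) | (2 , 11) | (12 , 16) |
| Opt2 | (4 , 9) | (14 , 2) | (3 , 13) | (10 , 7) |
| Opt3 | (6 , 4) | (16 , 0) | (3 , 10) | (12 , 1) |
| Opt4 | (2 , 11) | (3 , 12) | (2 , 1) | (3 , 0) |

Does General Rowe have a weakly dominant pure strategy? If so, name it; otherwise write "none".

Opt3 vs Opt1: s1: 6>4, s2: 16>15, s3: 3>2, s4: 12=12.
Opt3 vs Opt2: s1: 6>4, s2: 16>14, s3: 3=3, s4: 12>10.
Opt3 vs Opt4: s1: 6>2, s2: 16>3, s3: 3>2, s4: 12>3.
Opt3 is at least as good as every other strategy against every opponent action, so it is weakly dominant.

Opt3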